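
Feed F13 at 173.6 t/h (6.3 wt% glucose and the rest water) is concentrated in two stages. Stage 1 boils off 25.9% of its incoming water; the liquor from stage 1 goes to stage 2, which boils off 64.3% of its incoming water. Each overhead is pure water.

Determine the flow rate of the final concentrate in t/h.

53.97 t/h

water in feed = 173.6×0.937 = 162.66 t/h.
After stage 1: water left = (1−0.259)×162.66 = 120.53; stream total = 131.47 t/h.
After stage 2: water left = (1−0.643)×120.53 = 43.03; final concentrate = 53.967 t/h.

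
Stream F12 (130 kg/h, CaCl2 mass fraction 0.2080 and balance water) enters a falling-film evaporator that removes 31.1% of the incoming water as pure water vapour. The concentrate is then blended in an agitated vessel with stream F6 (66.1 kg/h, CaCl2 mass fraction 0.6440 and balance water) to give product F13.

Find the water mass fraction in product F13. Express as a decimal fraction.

0.5758

Vapour removed = 0.311×0.792×130 = 32.021 kg/h; concentrate = 97.979 kg/h.
water reaching the mixer = 70.939 (from concentrate) + 66.1×0.356 = 94.471 kg/h.
Product flow = 97.979 + 66.1 = 164.08 kg/h; water fraction = 0.5758.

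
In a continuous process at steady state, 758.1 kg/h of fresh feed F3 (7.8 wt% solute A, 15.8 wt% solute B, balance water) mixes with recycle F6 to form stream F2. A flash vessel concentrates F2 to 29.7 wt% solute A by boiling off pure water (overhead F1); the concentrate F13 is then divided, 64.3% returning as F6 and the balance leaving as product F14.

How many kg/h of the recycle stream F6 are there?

Overall solute A balance (none leaves overhead): solute A in fresh feed = solute A in product, i.e. 758.1×0.078 = (1−0.643)·F13·0.297.
F13 = 59.132/(0.297×0.357) = 557.69 kg/h.
Recycle F6 = 0.643×557.69 = 358.6 kg/h.

358.6 kg/h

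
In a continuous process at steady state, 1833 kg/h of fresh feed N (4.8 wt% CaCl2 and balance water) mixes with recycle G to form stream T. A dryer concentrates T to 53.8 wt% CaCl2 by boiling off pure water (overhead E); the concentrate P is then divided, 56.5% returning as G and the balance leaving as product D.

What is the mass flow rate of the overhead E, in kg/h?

1669 kg/h

Overall CaCl2 balance (none leaves overhead): CaCl2 in fresh feed = CaCl2 in product, i.e. 1833×0.048 = (1−0.565)·P·0.538.
P = 87.984/(0.538×0.435) = 375.95 kg/h.
Recycle G = 0.565×375.95 = 212.41 kg/h.
Combined feed T = 1833 + 212.41 = 2045.4 kg/h.
Overhead E = T − P = 2045.4 − 375.95 = 1669.5 kg/h.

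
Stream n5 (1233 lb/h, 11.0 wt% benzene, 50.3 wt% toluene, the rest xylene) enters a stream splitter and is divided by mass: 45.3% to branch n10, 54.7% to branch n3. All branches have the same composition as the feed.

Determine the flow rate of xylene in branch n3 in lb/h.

Branch n3 total = 0.547×1233 = 674.45 lb/h.
xylene in n3 = 0.387×674.45 = 261.01 lb/h.

261 lb/h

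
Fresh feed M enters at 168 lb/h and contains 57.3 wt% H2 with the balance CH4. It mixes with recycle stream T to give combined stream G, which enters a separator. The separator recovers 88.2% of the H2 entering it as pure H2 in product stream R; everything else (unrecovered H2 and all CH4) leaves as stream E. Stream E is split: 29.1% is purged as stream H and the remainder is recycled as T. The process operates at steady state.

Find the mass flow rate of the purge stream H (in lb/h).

CH4 enters only via M and leaves only via the purge: 168×0.427 = 0.291×(CH4 in E), and the separator passes all CH4, so CH4 in G = CH4 in E = 246.52 lb/h.
H2 in G: m_A = 168×0.573 + (1−0.291)·(1−0.882)·m_A, so m_A = 96.264/0.9163 = 105.05 lb/h.
E = (1−0.882)×105.05 + 246.52 = 258.91 lb/h.
Purge H = 0.291×258.91 = 75.343 lb/h.

75.34 lb/h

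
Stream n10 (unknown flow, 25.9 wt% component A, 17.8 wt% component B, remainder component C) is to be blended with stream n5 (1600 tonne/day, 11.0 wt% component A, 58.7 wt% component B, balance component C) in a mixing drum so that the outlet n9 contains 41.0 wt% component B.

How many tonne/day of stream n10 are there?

Let n10 be the unknown flow. Total out = 1600 + n10.
component B balance: 939.2 + 0.178·n10 = 0.410·(1600 + n10)
(0.178 − 0.410)·n10 = 0.410×1600 − 939.2 = -283.2
n10 = -283.2 / -0.232 = 1220.7 tonne/day

1221 tonne/day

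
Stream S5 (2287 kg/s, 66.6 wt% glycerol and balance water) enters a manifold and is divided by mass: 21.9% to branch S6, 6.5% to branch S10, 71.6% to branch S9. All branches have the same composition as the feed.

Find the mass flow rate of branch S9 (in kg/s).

Branch S9 flow = 0.716×2287 = 1637.5 kg/s.

1637 kg/s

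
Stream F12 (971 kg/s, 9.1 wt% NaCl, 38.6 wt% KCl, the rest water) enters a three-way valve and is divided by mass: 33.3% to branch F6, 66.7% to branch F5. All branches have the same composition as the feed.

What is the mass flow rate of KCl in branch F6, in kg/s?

124.8 kg/s

Branch F6 total = 0.333×971 = 323.34 kg/s.
KCl in F6 = 0.386×323.34 = 124.81 kg/s.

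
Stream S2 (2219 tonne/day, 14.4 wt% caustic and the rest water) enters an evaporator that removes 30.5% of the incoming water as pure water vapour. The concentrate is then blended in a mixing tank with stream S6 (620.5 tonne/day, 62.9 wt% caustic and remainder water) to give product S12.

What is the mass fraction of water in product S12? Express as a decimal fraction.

0.686

Vapour removed = 0.305×0.856×2219 = 579.34 tonne/day; concentrate = 1639.7 tonne/day.
water reaching the mixer = 1320.1 (from concentrate) + 620.5×0.371 = 1550.3 tonne/day.
Product flow = 1639.7 + 620.5 = 2260.2 tonne/day; water fraction = 0.686.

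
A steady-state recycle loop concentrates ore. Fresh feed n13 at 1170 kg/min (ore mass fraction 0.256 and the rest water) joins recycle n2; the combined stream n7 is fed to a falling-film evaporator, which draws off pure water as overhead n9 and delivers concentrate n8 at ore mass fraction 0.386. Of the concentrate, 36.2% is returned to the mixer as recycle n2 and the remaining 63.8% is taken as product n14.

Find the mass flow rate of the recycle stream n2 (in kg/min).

Overall ore balance (none leaves overhead): ore in fresh feed = ore in product, i.e. 1170×0.256 = (1−0.362)·n8·0.386.
n8 = 299.52/(0.386×0.638) = 1216.2 kg/min.
Recycle n2 = 0.362×1216.2 = 440.28 kg/min.

440.3 kg/min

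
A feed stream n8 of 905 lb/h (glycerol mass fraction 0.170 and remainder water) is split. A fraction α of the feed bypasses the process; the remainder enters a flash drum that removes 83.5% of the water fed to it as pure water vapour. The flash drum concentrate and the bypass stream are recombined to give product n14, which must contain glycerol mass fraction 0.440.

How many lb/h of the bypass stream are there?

103.7 lb/h

All 905×0.170 = 153.85 lb/h of glycerol reaches n14, so n14 = 153.85/0.440 = 349.66 lb/h and vapour = 555.34 lb/h.
The evaporator receives (1−α)·905 of feed at 0.830 water and removes 0.835 of that water:
0.835×0.830×(1−α)×905 = 555.34
(1−α) = 555.34/627.21 = 0.8854;  α = 0.1146.
Bypass flow = 0.1146×905 = 103.7 lb/h.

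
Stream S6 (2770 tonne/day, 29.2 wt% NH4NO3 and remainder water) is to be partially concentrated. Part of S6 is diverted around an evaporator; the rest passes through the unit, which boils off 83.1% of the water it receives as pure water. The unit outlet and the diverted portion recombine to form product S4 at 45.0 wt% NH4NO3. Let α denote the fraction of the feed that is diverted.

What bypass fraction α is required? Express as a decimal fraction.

All 2770×0.292 = 808.84 tonne/day of NH4NO3 reaches S4, so S4 = 808.84/0.450 = 1797.4 tonne/day and vapour = 972.58 tonne/day.
The evaporator receives (1−α)·2770 of feed at 0.708 water and removes 0.831 of that water:
0.831×0.708×(1−α)×2770 = 972.58
(1−α) = 972.58/1629.7 = 0.5968;  α = 0.4032.

0.403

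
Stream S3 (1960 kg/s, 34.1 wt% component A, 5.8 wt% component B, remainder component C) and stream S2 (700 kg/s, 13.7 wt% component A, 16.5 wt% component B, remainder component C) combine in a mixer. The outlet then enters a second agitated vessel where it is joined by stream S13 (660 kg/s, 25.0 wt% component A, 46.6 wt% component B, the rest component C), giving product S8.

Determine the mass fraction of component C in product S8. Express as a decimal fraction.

0.558

Overall, product flow = 3320 kg/s.
component C in = 1960×0.601 + 700×0.698 + 660×0.284 = 1854 kg/s.
component C fraction in S8 = 0.558.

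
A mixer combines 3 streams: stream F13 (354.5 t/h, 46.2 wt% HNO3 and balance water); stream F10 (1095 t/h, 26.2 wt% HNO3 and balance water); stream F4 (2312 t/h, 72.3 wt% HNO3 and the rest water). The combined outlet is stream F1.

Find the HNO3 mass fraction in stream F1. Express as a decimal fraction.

Total flow out = 354.5 + 1095 + 2312 = 3761.5 t/h.
HNO3 in = 354.5×0.462 + 1095×0.262 + 2312×0.723 = 2122.2 t/h.
HNO3 mass fraction in F1 = 2122.2/3761.5 = 0.5642.

0.5642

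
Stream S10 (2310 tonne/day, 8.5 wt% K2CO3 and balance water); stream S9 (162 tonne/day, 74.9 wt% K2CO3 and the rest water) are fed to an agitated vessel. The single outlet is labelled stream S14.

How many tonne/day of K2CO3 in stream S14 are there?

K2CO3 out = K2CO3 in = 2310×0.085 + 162×0.749 = 317.69 tonne/day.

317.7 tonne/day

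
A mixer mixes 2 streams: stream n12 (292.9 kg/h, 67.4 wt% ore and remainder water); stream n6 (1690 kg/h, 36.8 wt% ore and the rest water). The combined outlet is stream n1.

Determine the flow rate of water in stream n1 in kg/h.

water out = water in = 292.9×0.326 + 1690×0.632 = 1163.6 kg/h.

1164 kg/h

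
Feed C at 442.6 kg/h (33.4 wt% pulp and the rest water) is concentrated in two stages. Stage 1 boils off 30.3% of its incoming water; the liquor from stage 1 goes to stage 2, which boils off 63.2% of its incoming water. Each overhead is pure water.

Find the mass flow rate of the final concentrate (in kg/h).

water in feed = 442.6×0.666 = 294.77 kg/h.
After stage 1: water left = (1−0.303)×294.77 = 205.46; stream total = 353.28 kg/h.
After stage 2: water left = (1−0.632)×205.46 = 75.608; final concentrate = 223.44 kg/h.

223.4 kg/h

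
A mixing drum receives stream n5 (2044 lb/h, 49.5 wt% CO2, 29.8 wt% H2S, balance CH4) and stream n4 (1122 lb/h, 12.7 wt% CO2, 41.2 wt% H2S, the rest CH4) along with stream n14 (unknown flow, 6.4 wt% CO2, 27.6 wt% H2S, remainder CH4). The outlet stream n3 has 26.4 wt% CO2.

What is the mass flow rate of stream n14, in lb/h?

1592 lb/h

Let n14 be the unknown flow. Total out = 3166 + n14.
CO2 balance: 1154.3 + 0.064·n14 = 0.264·(3166 + n14)
(0.064 − 0.264)·n14 = 0.264×3166 − 1154.3 = -318.45
n14 = -318.45 / -0.200 = 1592.2 lb/h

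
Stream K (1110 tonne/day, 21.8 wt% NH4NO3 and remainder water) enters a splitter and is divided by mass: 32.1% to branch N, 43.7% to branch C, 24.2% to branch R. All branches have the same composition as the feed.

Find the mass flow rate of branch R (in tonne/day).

268.6 tonne/day

Branch R flow = 0.242×1110 = 268.62 tonne/day.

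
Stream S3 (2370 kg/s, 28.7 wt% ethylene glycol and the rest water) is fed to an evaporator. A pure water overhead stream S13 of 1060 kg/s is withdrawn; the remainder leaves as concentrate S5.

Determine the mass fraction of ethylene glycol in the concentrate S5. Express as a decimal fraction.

ethylene glycol is not removed: 2370×0.287 = 680.19 kg/s of ethylene glycol enters S5.
Concentrate = 2370 − 1060 = 1310 kg/s.
Mass fraction = 680.19/1310 = 0.519.

0.519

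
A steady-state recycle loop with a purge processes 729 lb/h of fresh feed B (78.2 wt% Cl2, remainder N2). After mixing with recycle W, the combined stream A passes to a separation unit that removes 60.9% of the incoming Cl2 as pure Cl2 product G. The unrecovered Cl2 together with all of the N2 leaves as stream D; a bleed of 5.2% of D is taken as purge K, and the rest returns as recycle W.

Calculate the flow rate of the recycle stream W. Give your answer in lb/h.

3233 lb/h

N2 enters only via B and leaves only via the purge: 729×0.218 = 0.052×(N2 in D), and the separation unit passes all N2, so N2 in A = N2 in D = 3056.2 lb/h.
Cl2 in A: m_A = 729×0.782 + (1−0.052)·(1−0.609)·m_A, so m_A = 570.08/0.6293 = 905.85 lb/h.
D = (1−0.609)×905.85 + 3056.2 = 3410.4 lb/h.
Recycle W = (1−0.052)×3410.4 = 3233 lb/h.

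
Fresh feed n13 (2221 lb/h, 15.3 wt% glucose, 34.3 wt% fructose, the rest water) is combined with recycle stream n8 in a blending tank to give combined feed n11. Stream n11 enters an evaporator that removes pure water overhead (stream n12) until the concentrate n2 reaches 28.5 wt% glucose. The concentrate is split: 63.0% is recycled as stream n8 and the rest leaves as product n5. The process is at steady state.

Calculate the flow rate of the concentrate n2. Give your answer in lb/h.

Overall glucose balance (none leaves overhead): glucose in fresh feed = glucose in product, i.e. 2221×0.153 = (1−0.630)·n2·0.285.
n2 = 339.81/(0.285×0.370) = 3222.5 lb/h.

3223 lb/h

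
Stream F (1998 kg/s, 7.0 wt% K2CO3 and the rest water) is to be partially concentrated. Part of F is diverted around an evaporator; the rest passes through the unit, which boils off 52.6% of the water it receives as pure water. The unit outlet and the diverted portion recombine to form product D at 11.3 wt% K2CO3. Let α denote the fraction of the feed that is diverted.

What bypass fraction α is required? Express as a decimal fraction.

All 1998×0.070 = 139.86 kg/s of K2CO3 reaches D, so D = 139.86/0.113 = 1237.7 kg/s and vapour = 760.3 kg/s.
The evaporator receives (1−α)·1998 of feed at 0.930 water and removes 0.526 of that water:
0.526×0.930×(1−α)×1998 = 760.3
(1−α) = 760.3/977.38 = 0.7779;  α = 0.2221.

0.222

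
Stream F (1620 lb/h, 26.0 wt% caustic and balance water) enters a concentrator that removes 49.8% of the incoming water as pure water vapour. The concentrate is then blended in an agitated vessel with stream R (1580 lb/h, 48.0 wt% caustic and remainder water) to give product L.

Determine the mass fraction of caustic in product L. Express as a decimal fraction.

0.453

Vapour removed = 0.498×0.740×1620 = 597 lb/h; concentrate = 1023 lb/h.
caustic reaching the mixer = 421.2 (from concentrate) + 1580×0.480 = 1179.6 lb/h.
Product flow = 1023 + 1580 = 2603 lb/h; caustic fraction = 0.453.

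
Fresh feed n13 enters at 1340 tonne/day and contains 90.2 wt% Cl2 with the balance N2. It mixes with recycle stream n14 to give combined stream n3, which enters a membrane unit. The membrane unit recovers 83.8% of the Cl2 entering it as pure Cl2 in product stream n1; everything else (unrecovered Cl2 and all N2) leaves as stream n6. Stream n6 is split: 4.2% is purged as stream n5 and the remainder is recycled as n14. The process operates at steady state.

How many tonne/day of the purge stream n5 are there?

141.1 tonne/day

N2 enters only via n13 and leaves only via the purge: 1340×0.098 = 0.042×(N2 in n6), and the membrane unit passes all N2, so N2 in n3 = N2 in n6 = 3126.7 tonne/day.
Cl2 in n3: m_A = 1340×0.902 + (1−0.042)·(1−0.838)·m_A, so m_A = 1208.7/0.8448 = 1430.7 tonne/day.
n6 = (1−0.838)×1430.7 + 3126.7 = 3358.4 tonne/day.
Purge n5 = 0.042×3358.4 = 141.05 tonne/day.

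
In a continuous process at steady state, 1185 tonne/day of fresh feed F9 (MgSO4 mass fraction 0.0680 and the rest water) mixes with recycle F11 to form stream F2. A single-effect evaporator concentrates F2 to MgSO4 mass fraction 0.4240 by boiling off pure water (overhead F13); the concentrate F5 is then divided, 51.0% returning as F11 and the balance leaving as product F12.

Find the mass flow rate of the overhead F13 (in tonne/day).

Overall MgSO4 balance (none leaves overhead): MgSO4 in fresh feed = MgSO4 in product, i.e. 1185×0.068 = (1−0.510)·F5·0.424.
F5 = 80.58/(0.424×0.490) = 387.85 tonne/day.
Recycle F11 = 0.510×387.85 = 197.8 tonne/day.
Combined feed F2 = 1185 + 197.8 = 1382.8 tonne/day.
Overhead F13 = F2 − F5 = 1382.8 − 387.85 = 994.95 tonne/day.

995 tonne/day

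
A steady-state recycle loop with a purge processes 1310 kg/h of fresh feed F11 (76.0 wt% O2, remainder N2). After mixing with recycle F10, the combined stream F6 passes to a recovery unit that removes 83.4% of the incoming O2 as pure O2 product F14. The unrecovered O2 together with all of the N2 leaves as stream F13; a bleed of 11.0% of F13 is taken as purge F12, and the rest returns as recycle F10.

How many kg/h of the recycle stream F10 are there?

N2 enters only via F11 and leaves only via the purge: 1310×0.240 = 0.110×(N2 in F13), and the recovery unit passes all N2, so N2 in F6 = N2 in F13 = 2858.2 kg/h.
O2 in F6: m_A = 1310×0.760 + (1−0.110)·(1−0.834)·m_A, so m_A = 995.6/0.8523 = 1168.2 kg/h.
F13 = (1−0.834)×1168.2 + 2858.2 = 3052.1 kg/h.
Recycle F10 = (1−0.110)×3052.1 = 2716.4 kg/h.

2716 kg/h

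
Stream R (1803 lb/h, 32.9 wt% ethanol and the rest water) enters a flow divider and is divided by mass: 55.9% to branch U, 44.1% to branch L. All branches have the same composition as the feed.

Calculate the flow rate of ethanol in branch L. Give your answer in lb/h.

261.6 lb/h

Branch L total = 0.441×1803 = 795.12 lb/h.
ethanol in L = 0.329×795.12 = 261.6 lb/h.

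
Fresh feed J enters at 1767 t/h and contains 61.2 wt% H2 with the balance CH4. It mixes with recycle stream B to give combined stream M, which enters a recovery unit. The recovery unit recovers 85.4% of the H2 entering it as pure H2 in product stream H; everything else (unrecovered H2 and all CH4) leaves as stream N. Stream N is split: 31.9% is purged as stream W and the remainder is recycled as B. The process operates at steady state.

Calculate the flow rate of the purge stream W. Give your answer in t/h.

CH4 enters only via J and leaves only via the purge: 1767×0.388 = 0.319×(CH4 in N), and the recovery unit passes all CH4, so CH4 in M = CH4 in N = 2149.2 t/h.
H2 in M: m_A = 1767×0.612 + (1−0.319)·(1−0.854)·m_A, so m_A = 1081.4/0.9006 = 1200.8 t/h.
N = (1−0.854)×1200.8 + 2149.2 = 2324.5 t/h.
Purge W = 0.319×2324.5 = 741.52 t/h.

741.5 t/h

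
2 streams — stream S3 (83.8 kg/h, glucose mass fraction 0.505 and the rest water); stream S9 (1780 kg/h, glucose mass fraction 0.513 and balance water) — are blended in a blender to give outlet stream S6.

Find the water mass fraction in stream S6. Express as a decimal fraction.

0.487

Total flow out = 83.8 + 1780 = 1863.8 kg/h.
water in = 83.8×0.495 + 1780×0.487 = 908.34 kg/h.
water mass fraction in S6 = 908.34/1863.8 = 0.487.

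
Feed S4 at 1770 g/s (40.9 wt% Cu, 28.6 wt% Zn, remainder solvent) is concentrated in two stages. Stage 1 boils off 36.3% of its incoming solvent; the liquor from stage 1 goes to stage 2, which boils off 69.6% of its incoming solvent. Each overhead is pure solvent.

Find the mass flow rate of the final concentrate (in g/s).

solvent in feed = 1770×0.305 = 539.85 g/s.
After stage 1: solvent left = (1−0.363)×539.85 = 343.88; stream total = 1574 g/s.
After stage 2: solvent left = (1−0.696)×343.88 = 104.54; final concentrate = 1334.7 g/s.

1335 g/s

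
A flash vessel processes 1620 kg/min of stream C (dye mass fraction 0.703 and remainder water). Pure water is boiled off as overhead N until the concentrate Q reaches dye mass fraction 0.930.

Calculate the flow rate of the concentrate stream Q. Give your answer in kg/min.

1225 kg/min

dye is conserved: 1620×0.703 = 1138.9 kg/min all reports to the concentrate.
Concentrate = 1138.9/(target fraction) = 1224.6 kg/min.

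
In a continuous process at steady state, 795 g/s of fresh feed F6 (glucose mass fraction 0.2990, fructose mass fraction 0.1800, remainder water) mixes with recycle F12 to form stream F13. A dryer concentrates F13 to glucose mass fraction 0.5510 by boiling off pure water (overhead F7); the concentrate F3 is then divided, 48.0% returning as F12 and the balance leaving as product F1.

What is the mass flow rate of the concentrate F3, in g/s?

829.6 g/s

Overall glucose balance (none leaves overhead): glucose in fresh feed = glucose in product, i.e. 795×0.299 = (1−0.480)·F3·0.551.
F3 = 237.7/(0.551×0.520) = 829.63 g/s.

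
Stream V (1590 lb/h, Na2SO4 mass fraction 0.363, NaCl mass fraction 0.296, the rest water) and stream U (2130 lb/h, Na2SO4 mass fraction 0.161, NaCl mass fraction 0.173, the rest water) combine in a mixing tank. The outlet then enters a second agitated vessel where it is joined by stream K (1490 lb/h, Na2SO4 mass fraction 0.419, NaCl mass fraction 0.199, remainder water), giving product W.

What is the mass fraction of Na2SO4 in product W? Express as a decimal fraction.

0.296

Overall, product flow = 5210 lb/h.
Na2SO4 in = 1590×0.363 + 2130×0.161 + 1490×0.419 = 1544.4 lb/h.
Na2SO4 fraction in W = 0.296.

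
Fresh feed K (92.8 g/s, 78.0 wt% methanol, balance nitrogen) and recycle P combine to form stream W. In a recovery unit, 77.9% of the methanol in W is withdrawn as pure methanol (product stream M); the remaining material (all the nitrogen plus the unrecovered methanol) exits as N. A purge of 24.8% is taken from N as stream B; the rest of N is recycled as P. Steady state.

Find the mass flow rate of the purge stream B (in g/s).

25.17 g/s

nitrogen enters only via K and leaves only via the purge: 92.8×0.220 = 0.248×(nitrogen in N), and the recovery unit passes all nitrogen, so nitrogen in W = nitrogen in N = 82.323 g/s.
methanol in W: m_A = 92.8×0.780 + (1−0.248)·(1−0.779)·m_A, so m_A = 72.384/0.8338 = 86.811 g/s.
N = (1−0.779)×86.811 + 82.323 = 101.51 g/s.
Purge B = 0.248×101.51 = 25.174 g/s.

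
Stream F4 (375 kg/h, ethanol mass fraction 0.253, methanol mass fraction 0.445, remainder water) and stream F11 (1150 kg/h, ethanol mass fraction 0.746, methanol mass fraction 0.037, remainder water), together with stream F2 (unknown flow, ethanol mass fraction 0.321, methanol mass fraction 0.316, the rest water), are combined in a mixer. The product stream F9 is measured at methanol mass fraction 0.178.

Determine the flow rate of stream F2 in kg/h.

Let F2 be the unknown flow. Total out = 1525 + F2.
methanol balance: 209.43 + 0.316·F2 = 0.178·(1525 + F2)
(0.316 − 0.178)·F2 = 0.178×1525 − 209.43 = 62.025
F2 = 62.025 / 0.138 = 449.46 kg/h

449.5 kg/h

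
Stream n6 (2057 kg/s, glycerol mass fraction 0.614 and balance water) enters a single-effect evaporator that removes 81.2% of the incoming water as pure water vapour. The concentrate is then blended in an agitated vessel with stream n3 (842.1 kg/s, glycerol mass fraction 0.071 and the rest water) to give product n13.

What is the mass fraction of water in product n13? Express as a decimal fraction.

0.413

Vapour removed = 0.812×0.386×2057 = 644.73 kg/s; concentrate = 1412.3 kg/s.
water reaching the mixer = 149.27 (from concentrate) + 842.1×0.929 = 931.58 kg/s.
Product flow = 1412.3 + 842.1 = 2254.4 kg/s; water fraction = 0.413.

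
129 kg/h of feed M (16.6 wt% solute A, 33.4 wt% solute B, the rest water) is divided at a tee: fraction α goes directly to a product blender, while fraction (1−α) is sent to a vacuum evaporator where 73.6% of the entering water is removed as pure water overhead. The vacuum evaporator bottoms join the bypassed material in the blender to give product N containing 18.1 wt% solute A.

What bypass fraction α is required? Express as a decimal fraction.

0.775

All 129×0.166 = 21.414 kg/h of solute A reaches N, so N = 21.414/0.181 = 118.31 kg/h and vapour = 10.691 kg/h.
The evaporator receives (1−α)·129 of feed at 0.500 water and removes 0.736 of that water:
0.736×0.500×(1−α)×129 = 10.691
(1−α) = 10.691/47.472 = 0.2252;  α = 0.7748.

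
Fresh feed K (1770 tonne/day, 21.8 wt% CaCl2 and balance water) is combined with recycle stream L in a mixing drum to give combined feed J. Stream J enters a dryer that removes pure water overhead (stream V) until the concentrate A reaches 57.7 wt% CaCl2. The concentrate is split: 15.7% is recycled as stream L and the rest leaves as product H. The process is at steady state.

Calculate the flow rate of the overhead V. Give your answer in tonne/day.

Overall CaCl2 balance (none leaves overhead): CaCl2 in fresh feed = CaCl2 in product, i.e. 1770×0.218 = (1−0.157)·A·0.577.
A = 385.86/(0.577×0.843) = 793.28 tonne/day.
Recycle L = 0.157×793.28 = 124.54 tonne/day.
Combined feed J = 1770 + 124.54 = 1894.5 tonne/day.
Overhead V = J − A = 1894.5 − 793.28 = 1101.3 tonne/day.

1101 tonne/day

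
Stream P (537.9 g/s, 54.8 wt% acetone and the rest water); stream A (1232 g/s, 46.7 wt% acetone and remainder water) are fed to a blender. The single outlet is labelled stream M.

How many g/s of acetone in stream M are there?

acetone out = acetone in = 537.9×0.548 + 1232×0.467 = 870.11 g/s.

870.1 g/s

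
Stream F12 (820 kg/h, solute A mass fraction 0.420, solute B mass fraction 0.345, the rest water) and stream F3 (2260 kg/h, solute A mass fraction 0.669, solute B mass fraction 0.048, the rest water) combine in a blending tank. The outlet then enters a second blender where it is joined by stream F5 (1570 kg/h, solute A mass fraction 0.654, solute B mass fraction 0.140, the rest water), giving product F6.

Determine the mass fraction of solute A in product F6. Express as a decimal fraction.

0.620

Overall, product flow = 4650 kg/h.
solute A in = 820×0.420 + 2260×0.669 + 1570×0.654 = 2883.1 kg/h.
solute A fraction in F6 = 0.620.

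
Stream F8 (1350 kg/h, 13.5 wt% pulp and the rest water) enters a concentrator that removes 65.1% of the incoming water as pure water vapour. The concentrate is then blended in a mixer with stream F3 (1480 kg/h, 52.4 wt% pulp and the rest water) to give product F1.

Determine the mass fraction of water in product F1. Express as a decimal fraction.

Vapour removed = 0.651×0.865×1350 = 760.21 kg/h; concentrate = 589.79 kg/h.
water reaching the mixer = 407.54 (from concentrate) + 1480×0.476 = 1112 kg/h.
Product flow = 589.79 + 1480 = 2069.8 kg/h; water fraction = 0.5373.

0.5373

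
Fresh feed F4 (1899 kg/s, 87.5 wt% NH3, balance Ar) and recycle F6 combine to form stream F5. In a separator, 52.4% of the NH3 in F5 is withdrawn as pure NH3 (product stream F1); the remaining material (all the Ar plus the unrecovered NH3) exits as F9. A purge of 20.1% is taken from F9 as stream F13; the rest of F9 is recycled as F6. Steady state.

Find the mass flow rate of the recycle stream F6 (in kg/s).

1963 kg/s

Ar enters only via F4 and leaves only via the purge: 1899×0.125 = 0.201×(Ar in F9), and the separator passes all Ar, so Ar in F5 = Ar in F9 = 1181 kg/s.
NH3 in F5: m_A = 1899×0.875 + (1−0.201)·(1−0.524)·m_A, so m_A = 1661.6/0.6197 = 2681.4 kg/s.
F9 = (1−0.524)×2681.4 + 1181 = 2457.3 kg/s.
Recycle F6 = (1−0.201)×2457.3 = 1963.4 kg/s.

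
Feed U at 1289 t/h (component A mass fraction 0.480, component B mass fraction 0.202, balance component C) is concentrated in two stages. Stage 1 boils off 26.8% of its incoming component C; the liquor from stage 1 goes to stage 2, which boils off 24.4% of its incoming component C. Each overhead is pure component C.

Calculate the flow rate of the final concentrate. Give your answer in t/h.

component C in feed = 1289×0.318 = 409.9 t/h.
After stage 1: component C left = (1−0.268)×409.9 = 300.05; stream total = 1179.1 t/h.
After stage 2: component C left = (1−0.244)×300.05 = 226.84; final concentrate = 1105.9 t/h.

1106 t/h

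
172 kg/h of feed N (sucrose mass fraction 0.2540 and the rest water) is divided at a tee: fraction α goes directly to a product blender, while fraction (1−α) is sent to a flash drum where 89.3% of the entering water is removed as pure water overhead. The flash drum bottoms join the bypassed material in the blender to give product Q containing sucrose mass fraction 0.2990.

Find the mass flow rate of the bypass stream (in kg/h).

133.1 kg/h

All 172×0.254 = 43.688 kg/h of sucrose reaches Q, so Q = 43.688/0.299 = 146.11 kg/h and vapour = 25.886 kg/h.
The evaporator receives (1−α)·172 of feed at 0.746 water and removes 0.893 of that water:
0.893×0.746×(1−α)×172 = 25.886
(1−α) = 25.886/114.58 = 0.2259;  α = 0.7741.
Bypass flow = 0.7741×172 = 133.14 kg/h.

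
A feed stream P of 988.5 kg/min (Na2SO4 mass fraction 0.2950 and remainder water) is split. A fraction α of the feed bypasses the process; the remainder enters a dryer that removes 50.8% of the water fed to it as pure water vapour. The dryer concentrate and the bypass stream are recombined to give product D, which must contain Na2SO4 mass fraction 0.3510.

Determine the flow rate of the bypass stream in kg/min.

All 988.5×0.295 = 291.61 kg/min of Na2SO4 reaches D, so D = 291.61/0.351 = 830.79 kg/min and vapour = 157.71 kg/min.
The evaporator receives (1−α)·988.5 of feed at 0.705 water and removes 0.508 of that water:
0.508×0.705×(1−α)×988.5 = 157.71
(1−α) = 157.71/354.02 = 0.4455;  α = 0.5545.
Bypass flow = 0.5545×988.5 = 548.14 kg/min.

548.1 kg/min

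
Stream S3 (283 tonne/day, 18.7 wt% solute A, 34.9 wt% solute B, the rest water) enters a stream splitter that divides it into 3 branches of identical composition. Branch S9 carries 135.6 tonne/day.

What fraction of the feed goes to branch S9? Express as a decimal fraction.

Fraction to S9 = 135.6/283 = 0.4792.

0.479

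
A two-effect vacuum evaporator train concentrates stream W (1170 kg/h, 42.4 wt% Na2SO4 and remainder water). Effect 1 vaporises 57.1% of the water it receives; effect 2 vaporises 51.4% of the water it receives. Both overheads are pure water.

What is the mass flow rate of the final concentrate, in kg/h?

water in feed = 1170×0.576 = 673.92 kg/h.
After stage 1: water left = (1−0.571)×673.92 = 289.11; stream total = 785.19 kg/h.
After stage 2: water left = (1−0.514)×289.11 = 140.51; final concentrate = 636.59 kg/h.

636.6 kg/h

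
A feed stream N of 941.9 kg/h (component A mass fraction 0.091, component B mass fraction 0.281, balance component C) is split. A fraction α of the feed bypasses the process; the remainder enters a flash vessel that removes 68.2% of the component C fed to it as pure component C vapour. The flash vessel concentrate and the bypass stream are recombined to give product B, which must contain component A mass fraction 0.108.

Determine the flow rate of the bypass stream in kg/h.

595.7 kg/h

All 941.9×0.091 = 85.713 kg/h of component A reaches B, so B = 85.713/0.108 = 793.64 kg/h and vapour = 148.26 kg/h.
The evaporator receives (1−α)·941.9 of feed at 0.628 component C and removes 0.682 of that component C:
0.682×0.628×(1−α)×941.9 = 148.26
(1−α) = 148.26/403.41 = 0.3675;  α = 0.6325.
Bypass flow = 0.6325×941.9 = 595.73 kg/h.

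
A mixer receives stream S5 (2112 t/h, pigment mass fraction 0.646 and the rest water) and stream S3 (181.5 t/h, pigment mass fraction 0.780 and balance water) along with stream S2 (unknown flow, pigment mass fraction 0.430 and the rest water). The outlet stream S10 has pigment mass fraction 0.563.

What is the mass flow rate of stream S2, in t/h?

1614 t/h

Let S2 be the unknown flow. Total out = 2293.5 + S2.
pigment balance: 1505.9 + 0.430·S2 = 0.563·(2293.5 + S2)
(0.430 − 0.563)·S2 = 0.563×2293.5 − 1505.9 = -214.68
S2 = -214.68 / -0.133 = 1614.1 t/h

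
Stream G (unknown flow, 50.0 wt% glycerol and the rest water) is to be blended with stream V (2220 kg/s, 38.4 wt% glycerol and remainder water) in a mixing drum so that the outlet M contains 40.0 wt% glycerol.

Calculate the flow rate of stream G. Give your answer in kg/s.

355.2 kg/s

Let G be the unknown flow. Total out = 2220 + G.
glycerol balance: 852.48 + 0.500·G = 0.400·(2220 + G)
(0.500 − 0.400)·G = 0.400×2220 − 852.48 = 35.52
G = 35.52 / 0.100 = 355.2 kg/s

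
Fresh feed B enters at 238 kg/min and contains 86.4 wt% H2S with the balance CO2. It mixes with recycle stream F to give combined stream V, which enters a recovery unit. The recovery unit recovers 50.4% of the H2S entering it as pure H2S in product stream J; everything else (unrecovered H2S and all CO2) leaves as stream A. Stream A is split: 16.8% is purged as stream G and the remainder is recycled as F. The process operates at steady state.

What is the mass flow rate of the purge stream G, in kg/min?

61.54 kg/min

CO2 enters only via B and leaves only via the purge: 238×0.136 = 0.168×(CO2 in A), and the recovery unit passes all CO2, so CO2 in V = CO2 in A = 192.67 kg/min.
H2S in V: m_A = 238×0.864 + (1−0.168)·(1−0.504)·m_A, so m_A = 205.63/0.5873 = 350.11 kg/min.
A = (1−0.504)×350.11 + 192.67 = 366.32 kg/min.
Purge G = 0.168×366.32 = 61.542 kg/min.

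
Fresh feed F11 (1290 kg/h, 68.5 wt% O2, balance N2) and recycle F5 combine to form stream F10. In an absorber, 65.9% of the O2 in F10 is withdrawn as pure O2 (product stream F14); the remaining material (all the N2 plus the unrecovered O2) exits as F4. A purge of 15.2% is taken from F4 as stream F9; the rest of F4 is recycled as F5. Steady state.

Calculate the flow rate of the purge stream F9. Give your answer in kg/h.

N2 enters only via F11 and leaves only via the purge: 1290×0.315 = 0.152×(N2 in F4), and the absorber passes all N2, so N2 in F10 = N2 in F4 = 2673.4 kg/h.
O2 in F10: m_A = 1290×0.685 + (1−0.152)·(1−0.659)·m_A, so m_A = 883.65/0.7108 = 1243.1 kg/h.
F4 = (1−0.659)×1243.1 + 2673.4 = 3097.3 kg/h.
Purge F9 = 0.152×3097.3 = 470.78 kg/h.

470.8 kg/h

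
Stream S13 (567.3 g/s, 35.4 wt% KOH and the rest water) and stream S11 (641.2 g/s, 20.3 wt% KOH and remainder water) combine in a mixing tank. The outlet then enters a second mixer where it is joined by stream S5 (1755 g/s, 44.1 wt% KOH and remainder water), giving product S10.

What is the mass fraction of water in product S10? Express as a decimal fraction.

0.6271

Overall, product flow = 2963.5 g/s.
water in = 567.3×0.646 + 641.2×0.797 + 1755×0.559 = 1858.6 g/s.
water fraction in S10 = 0.6271.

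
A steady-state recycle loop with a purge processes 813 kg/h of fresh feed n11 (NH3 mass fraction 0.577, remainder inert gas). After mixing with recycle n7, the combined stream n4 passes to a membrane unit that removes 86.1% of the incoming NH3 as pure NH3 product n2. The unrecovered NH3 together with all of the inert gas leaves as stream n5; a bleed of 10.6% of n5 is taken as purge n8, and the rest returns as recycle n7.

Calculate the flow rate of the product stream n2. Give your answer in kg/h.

461.2 kg/h

NH3 in n4: m_A = 813×0.577 + (1−0.106)·(1−0.861)·m_A, so m_A = 469.1/0.8757 = 535.67 kg/h.
Product n2 = 0.861×535.67 = 461.21 kg/h.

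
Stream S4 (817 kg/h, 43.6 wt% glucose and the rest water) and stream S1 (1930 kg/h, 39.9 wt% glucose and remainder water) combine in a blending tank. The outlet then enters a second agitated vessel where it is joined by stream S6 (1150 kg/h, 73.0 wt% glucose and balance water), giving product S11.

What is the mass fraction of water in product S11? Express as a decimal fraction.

Overall, product flow = 3897 kg/h.
water in = 817×0.564 + 1930×0.601 + 1150×0.270 = 1931.2 kg/h.
water fraction in S11 = 0.4956.

0.4956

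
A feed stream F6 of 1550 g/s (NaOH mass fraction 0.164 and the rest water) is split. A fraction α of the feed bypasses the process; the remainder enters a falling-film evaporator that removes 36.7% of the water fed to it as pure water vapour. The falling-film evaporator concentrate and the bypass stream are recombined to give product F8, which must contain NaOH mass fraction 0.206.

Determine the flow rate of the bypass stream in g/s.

520 g/s

All 1550×0.164 = 254.2 g/s of NaOH reaches F8, so F8 = 254.2/0.206 = 1234 g/s and vapour = 316.02 g/s.
The evaporator receives (1−α)·1550 of feed at 0.836 water and removes 0.367 of that water:
0.367×0.836×(1−α)×1550 = 316.02
(1−α) = 316.02/475.56 = 0.6645;  α = 0.3355.
Bypass flow = 0.3355×1550 = 519.99 g/s.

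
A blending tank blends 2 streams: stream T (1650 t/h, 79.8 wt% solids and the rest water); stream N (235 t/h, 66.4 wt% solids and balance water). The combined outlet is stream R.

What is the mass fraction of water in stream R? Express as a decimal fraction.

0.2187

Total flow out = 1650 + 235 = 1885 t/h.
water in = 1650×0.202 + 235×0.336 = 412.26 t/h.
water mass fraction in R = 412.26/1885 = 0.2187.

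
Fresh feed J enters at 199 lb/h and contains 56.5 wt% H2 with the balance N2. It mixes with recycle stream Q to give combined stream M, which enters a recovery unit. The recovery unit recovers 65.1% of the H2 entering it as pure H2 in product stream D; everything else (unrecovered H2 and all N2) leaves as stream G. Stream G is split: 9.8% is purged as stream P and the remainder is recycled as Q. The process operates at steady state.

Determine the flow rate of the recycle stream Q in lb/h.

N2 enters only via J and leaves only via the purge: 199×0.435 = 0.098×(N2 in G), and the recovery unit passes all N2, so N2 in M = N2 in G = 883.32 lb/h.
H2 in M: m_A = 199×0.565 + (1−0.098)·(1−0.651)·m_A, so m_A = 112.43/0.6852 = 164.09 lb/h.
G = (1−0.651)×164.09 + 883.32 = 940.58 lb/h.
Recycle Q = (1−0.098)×940.58 = 848.41 lb/h.

848.4 lb/h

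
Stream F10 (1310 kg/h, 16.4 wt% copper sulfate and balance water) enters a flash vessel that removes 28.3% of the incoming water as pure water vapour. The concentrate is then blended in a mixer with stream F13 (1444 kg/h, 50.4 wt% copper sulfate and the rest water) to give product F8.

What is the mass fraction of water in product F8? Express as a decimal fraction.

Vapour removed = 0.283×0.836×1310 = 309.93 kg/h; concentrate = 1000.1 kg/h.
water reaching the mixer = 785.23 (from concentrate) + 1444×0.496 = 1501.5 kg/h.
Product flow = 1000.1 + 1444 = 2444.1 kg/h; water fraction = 0.614.

0.614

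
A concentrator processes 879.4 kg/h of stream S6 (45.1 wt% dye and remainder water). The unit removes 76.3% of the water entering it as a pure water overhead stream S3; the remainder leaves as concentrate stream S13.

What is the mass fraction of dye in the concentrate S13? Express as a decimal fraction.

0.776

dye is not removed: 879.4×0.451 = 396.61 kg/h of dye enters S13.
water entering = 879.4×0.549 = 482.79 kg/h; overhead removed = 0.763×482.79 = 368.37 kg/h.
Concentrate = 879.4 − 368.37 = 511.03 kg/h.
Mass fraction = 396.61/511.03 = 0.776.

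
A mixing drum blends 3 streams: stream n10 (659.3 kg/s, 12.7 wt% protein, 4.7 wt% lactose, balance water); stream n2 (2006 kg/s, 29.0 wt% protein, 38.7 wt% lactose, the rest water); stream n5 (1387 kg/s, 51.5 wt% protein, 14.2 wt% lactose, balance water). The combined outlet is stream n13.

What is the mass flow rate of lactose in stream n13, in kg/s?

1004 kg/s

lactose out = lactose in = 659.3×0.047 + 2006×0.387 + 1387×0.142 = 1004.3 kg/s.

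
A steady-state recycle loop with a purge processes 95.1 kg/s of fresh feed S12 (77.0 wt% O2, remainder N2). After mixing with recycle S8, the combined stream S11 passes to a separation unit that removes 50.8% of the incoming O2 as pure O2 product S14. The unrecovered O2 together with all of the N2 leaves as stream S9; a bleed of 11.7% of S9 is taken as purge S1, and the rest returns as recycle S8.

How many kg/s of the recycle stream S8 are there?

221.3 kg/s

N2 enters only via S12 and leaves only via the purge: 95.1×0.230 = 0.117×(N2 in S9), and the separation unit passes all N2, so N2 in S11 = N2 in S9 = 186.95 kg/s.
O2 in S11: m_A = 95.1×0.770 + (1−0.117)·(1−0.508)·m_A, so m_A = 73.227/0.5656 = 129.48 kg/s.
S9 = (1−0.508)×129.48 + 186.95 = 250.65 kg/s.
Recycle S8 = (1−0.117)×250.65 = 221.32 kg/s.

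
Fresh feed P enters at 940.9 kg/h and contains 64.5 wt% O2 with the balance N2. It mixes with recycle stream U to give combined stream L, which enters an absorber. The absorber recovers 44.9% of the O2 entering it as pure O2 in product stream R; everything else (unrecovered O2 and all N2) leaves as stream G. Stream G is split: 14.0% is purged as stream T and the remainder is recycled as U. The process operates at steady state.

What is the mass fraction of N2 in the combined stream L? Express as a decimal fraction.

0.674

N2 enters only via P and leaves only via the purge: 940.9×0.355 = 0.140×(N2 in G), and the absorber passes all N2, so N2 in L = N2 in G = 2385.9 kg/h.
O2 in L: m_A = 940.9×0.645 + (1−0.140)·(1−0.449)·m_A, so m_A = 606.88/0.5261 = 1153.5 kg/h.
L = 1153.5 + 2385.9 = 3539.3 kg/h.
N2 fraction in L = 2385.9/3539.3 = 0.674.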